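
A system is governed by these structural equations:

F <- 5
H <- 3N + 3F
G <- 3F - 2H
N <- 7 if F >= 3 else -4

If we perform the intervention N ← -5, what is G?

Under do(N=-5), the mechanism N <- 7 if F >= 3 else -4 is discarded; N is fixed at -5.
H = 3N + 3F  [with N=-5, F=5]  = 0
G = 3F - 2H  [with F=5, H=0]  = 15

15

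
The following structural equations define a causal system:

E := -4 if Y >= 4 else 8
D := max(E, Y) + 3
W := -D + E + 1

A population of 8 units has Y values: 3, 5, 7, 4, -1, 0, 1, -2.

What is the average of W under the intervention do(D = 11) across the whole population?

-6.5

do(D=11) breaks D's dependence on Y. With D=11 fixed, W across the units is -2, -14, -14, -14, -2, -2, -2, -2, mean -6.5.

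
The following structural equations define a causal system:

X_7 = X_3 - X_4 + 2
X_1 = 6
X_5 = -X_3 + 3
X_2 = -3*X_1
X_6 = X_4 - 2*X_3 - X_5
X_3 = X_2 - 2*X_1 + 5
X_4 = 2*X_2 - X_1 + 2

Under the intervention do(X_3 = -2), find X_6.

-41

The intervention breaks the incoming arrows to X_3: X_3 = X_2 - 2*X_1 + 5 no longer applies, and X_3 = -2.
X_2 = -3*X_1  [with X_1=6]  = -18
X_4 = 2*X_2 - X_1 + 2  [with X_2=-18, X_1=6]  = -40
X_5 = -X_3 + 3  [with X_3=-2]  = 5
X_6 = X_4 - 2*X_3 - X_5  [with X_4=-40, X_3=-2, X_5=5]  = -41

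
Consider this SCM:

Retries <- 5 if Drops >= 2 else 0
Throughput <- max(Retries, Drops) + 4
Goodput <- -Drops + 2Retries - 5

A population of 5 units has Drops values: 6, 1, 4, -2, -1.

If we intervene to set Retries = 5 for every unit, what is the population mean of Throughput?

9.2

do(Retries=5) breaks Retries's dependence on Drops. With Retries=5 fixed, Throughput across the units is 10, 9, 9, 9, 9, mean 9.2.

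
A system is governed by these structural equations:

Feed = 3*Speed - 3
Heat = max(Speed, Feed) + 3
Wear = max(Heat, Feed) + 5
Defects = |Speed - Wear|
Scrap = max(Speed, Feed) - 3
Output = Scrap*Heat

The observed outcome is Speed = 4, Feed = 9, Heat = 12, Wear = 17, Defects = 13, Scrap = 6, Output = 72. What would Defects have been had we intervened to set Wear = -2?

Intervening sets Wear = -2 and removes its equation (Wear = max(Heat, Feed) + 5).
Defects = |Speed - Wear|  [with Speed=4, Wear=-2]  = 6

6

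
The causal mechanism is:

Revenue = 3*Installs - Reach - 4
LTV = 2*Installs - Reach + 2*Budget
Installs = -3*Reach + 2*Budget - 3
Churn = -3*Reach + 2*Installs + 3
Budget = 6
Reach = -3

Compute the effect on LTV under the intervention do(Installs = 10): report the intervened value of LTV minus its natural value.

-16

The intervention breaks the incoming arrows to Installs: Installs = -3*Reach + 2*Budget - 3 no longer applies, and Installs = 10.
LTV = 2*Installs - Reach + 2*Budget  [with Installs=10, Reach=-3, Budget=6]  = 35
Without intervention: Installs = -3*Reach + 2*Budget - 3  [with Reach=-3, Budget=6]  = 18; LTV = 2*Installs - Reach + 2*Budget  [with Installs=18, Reach=-3, Budget=6]  = 51.
Change = 35 − 51 = -16.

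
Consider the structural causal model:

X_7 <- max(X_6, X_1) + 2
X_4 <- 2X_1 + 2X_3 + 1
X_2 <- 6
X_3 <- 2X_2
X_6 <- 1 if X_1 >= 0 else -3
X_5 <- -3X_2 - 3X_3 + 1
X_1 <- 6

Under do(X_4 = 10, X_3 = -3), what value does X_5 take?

The joint intervention fixes X_4 = 10, X_3 = -3, removing each variable's own equation.
X_5 = -3X_2 - 3X_3 + 1  [with X_2=6, X_3=-3]  = -8

-8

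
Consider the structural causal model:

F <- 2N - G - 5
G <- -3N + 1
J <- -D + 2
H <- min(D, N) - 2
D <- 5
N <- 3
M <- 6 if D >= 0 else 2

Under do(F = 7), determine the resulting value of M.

6

Intervening sets F = 7 and removes its equation (F <- 2N - G - 5).
No directed path runs from F to M, so M keeps its natural value.
M = 6 if D >= 0 else 2  [with D=5]  = 6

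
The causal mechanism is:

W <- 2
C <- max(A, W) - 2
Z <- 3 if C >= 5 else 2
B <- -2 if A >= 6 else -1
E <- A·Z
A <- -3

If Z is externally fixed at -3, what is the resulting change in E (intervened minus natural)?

The intervention breaks the incoming arrows to Z: Z <- 3 if C >= 5 else 2 no longer applies, and Z = -3.
E = A·Z  [with A=-3, Z=-3]  = 9
Without intervention: C = max(A, W) - 2  [with A=-3, W=2]  = 0; Z = 3 if C >= 5 else 2  [with C=0]  = 2; E = A·Z  [with A=-3, Z=2]  = -6.
Change = 9 − (-6) = 15.

15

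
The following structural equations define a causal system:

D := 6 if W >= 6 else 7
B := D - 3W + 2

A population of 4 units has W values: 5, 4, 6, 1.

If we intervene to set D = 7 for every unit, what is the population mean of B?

do(D=7) breaks D's dependence on W. With D=7 fixed, B across the units is -6, -3, -9, 6, mean -3.

-3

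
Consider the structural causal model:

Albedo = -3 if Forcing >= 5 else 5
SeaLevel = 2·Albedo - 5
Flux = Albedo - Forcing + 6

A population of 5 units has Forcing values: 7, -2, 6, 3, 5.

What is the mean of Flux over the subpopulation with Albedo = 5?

10.5

E[Flux|Albedo=5] averages over only the 2 units with Albedo=5 (Forcing = -2, 3): Flux = 13, 8, mean 10.5.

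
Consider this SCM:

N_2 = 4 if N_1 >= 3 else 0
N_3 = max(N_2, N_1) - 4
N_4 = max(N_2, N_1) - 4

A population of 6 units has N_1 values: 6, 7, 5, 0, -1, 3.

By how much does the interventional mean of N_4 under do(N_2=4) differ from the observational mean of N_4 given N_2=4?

do(N_2=4) breaks N_2's dependence on N_1. With N_2=4 fixed, N_4 across the units is 2, 3, 1, 0, 0, 0, mean 1.
E[N_4|N_2=4] averages over only the 4 units with N_2=4 (N_1 = 6, 7, 5, 3): N_4 = 2, 3, 1, 0, mean 1.5.
Difference = 1 − 1.5 = -0.5.

-0.5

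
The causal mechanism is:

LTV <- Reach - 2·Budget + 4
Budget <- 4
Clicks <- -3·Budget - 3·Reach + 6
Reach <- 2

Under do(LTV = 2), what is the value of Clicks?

Under do(LTV=2), the mechanism LTV <- Reach - 2·Budget + 4 is discarded; LTV is fixed at 2.
Since Clicks is not a descendant of the intervened variable, it is unaffected.
Clicks = -3·Budget - 3·Reach + 6  [with Budget=4, Reach=2]  = -12

-12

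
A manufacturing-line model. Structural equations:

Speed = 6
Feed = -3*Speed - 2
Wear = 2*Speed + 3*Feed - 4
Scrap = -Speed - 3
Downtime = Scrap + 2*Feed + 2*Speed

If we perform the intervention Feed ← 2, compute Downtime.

7

do(Feed=2) replaces the equation Feed = -3*Speed - 2 with the constant Feed = 2.
Scrap = -Speed - 3  [with Speed=6]  = -9
Downtime = Scrap + 2*Feed + 2*Speed  [with Scrap=-9, Feed=2, Speed=6]  = 7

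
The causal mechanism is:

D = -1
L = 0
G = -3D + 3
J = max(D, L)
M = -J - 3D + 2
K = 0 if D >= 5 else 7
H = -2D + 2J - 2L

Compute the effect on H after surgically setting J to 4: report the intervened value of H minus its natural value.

The intervention breaks the incoming arrows to J: J = max(D, L) no longer applies, and J = 4.
H = -2D + 2J - 2L  [with D=-1, J=4, L=0]  = 10
Without intervention: J = max(D, L)  [with D=-1, L=0]  = 0; H = -2D + 2J - 2L  [with D=-1, J=0, L=0]  = 2.
Change = 10 − 2 = 8.

8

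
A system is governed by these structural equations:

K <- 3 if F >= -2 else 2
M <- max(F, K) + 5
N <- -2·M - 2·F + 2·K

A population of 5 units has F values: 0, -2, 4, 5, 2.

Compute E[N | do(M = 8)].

-13.6

do(M=8) breaks M's dependence on F. With M=8 fixed, N across the units is -10, -6, -18, -20, -14, mean -13.6.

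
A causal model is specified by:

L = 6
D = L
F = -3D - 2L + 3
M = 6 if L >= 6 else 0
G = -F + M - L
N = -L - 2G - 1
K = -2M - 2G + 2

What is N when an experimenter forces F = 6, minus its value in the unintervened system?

66

The intervention breaks the incoming arrows to F: F = -3D - 2L + 3 no longer applies, and F = 6.
M = 6 if L >= 6 else 0  [with L=6]  = 6
G = -F + M - L  [with F=6, M=6, L=6]  = -6
N = -L - 2G - 1  [with L=6, G=-6]  = 5
Without intervention: D = L  [with L=6]  = 6; F = -3D - 2L + 3  [with D=6, L=6]  = -27; M = 6 if L >= 6 else 0  [with L=6]  = 6; G = -F + M - L  [with F=-27, M=6, L=6]  = 27; N = -L - 2G - 1  [with L=6, G=27]  = -61.
Change = 5 − (-61) = 66.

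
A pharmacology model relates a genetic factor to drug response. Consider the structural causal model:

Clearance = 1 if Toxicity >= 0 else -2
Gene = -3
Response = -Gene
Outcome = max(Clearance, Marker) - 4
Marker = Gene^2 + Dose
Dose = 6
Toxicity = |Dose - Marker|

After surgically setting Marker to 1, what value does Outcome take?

-3

The intervention breaks the incoming arrows to Marker: Marker = Gene^2 + Dose no longer applies, and Marker = 1.
Toxicity = |Dose - Marker|  [with Dose=6, Marker=1]  = 5
Clearance = 1 if Toxicity >= 0 else -2  [with Toxicity=5]  = 1
Outcome = max(Clearance, Marker) - 4  [with Clearance=1, Marker=1]  = -3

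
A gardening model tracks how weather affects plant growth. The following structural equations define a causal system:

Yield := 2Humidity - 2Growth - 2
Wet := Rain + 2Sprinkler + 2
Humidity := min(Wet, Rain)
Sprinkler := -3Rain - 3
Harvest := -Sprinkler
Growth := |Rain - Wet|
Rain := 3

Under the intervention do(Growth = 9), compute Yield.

Under do(Growth=9), the mechanism Growth := |Rain - Wet| is discarded; Growth is fixed at 9.
Sprinkler = -3Rain - 3  [with Rain=3]  = -12
Wet = Rain + 2Sprinkler + 2  [with Rain=3, Sprinkler=-12]  = -19
Humidity = min(Wet, Rain)  [with Wet=-19, Rain=3]  = -19
Yield = 2Humidity - 2Growth - 2  [with Humidity=-19, Growth=9]  = -58

-58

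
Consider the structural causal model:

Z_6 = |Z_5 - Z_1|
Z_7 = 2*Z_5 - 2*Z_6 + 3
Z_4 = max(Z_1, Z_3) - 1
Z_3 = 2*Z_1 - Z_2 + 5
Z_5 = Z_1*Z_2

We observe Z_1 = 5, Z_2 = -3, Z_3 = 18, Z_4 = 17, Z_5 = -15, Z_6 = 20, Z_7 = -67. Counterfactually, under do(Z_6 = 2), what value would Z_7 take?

-31

Intervening sets Z_6 = 2 and removes its equation (Z_6 = |Z_5 - Z_1|).
Z_5 = Z_1*Z_2  [with Z_1=5, Z_2=-3]  = -15
Z_7 = 2*Z_5 - 2*Z_6 + 3  [with Z_5=-15, Z_6=2]  = -31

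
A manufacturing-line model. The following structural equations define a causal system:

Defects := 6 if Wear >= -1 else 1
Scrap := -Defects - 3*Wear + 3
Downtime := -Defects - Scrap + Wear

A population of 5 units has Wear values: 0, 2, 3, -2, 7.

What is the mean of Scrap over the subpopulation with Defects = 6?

-12

E[Scrap|Defects=6] averages over only the 4 units with Defects=6 (Wear = 0, 2, 3, 7): Scrap = -3, -9, -12, -24, mean -12.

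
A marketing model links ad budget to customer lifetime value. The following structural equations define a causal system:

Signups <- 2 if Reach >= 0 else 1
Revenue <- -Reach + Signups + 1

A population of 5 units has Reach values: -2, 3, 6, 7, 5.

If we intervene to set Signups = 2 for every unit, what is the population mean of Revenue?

-0.8

The intervention sets Signups=2 in all 5 units regardless of Reach. Recomputing Revenue per unit gives 5, 0, -3, -4, -2; average -0.8.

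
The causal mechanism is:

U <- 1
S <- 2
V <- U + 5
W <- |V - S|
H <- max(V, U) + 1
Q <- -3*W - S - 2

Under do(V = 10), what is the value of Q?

-28

The intervention breaks the incoming arrows to V: V <- U + 5 no longer applies, and V = 10.
W = |V - S|  [with V=10, S=2]  = 8
Q = -3*W - S - 2  [with W=8, S=2]  = -28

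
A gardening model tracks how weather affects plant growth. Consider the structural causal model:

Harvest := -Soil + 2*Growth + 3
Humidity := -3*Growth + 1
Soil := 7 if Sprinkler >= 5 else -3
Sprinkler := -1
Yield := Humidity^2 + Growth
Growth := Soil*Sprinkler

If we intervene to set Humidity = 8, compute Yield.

67

Intervening sets Humidity = 8 and removes its equation (Humidity := -3*Growth + 1).
Soil = 7 if Sprinkler >= 5 else -3  [with Sprinkler=-1]  = -3
Growth = Soil*Sprinkler  [with Soil=-3, Sprinkler=-1]  = 3
Yield = Humidity^2 + Growth  [with Humidity=8, Growth=3]  = 67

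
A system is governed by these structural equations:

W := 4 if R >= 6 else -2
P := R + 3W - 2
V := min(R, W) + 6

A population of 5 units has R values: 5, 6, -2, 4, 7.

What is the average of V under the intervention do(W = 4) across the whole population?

do(W=4) breaks W's dependence on R. With W=4 fixed, V across the units is 10, 10, 4, 10, 10, mean 8.8.

8.8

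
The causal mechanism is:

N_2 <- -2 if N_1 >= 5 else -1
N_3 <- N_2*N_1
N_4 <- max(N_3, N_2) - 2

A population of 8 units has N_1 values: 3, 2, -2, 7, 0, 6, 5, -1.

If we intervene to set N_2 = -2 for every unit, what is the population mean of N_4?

Under do(N_2=-2), N_2's equation is replaced by N_2=-2 for every unit. Per-unit N_4: -4, -4, 2, -4, -2, -4, -4, 0. Mean = -2.5.

-2.5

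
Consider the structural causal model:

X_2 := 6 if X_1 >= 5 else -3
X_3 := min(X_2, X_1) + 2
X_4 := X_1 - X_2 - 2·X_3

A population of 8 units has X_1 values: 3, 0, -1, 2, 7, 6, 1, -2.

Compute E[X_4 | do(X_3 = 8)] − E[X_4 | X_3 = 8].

do(X_3=8) breaks X_3's dependence on X_1. With X_3=8 fixed, X_4 across the units is -10, -13, -14, -11, -15, -16, -12, -15, mean -13.25.
Conditioning on X_3=8 selects the 2 unit(s) with X_1 ∈ {7, 6}. Their X_4 values: -15, -16. Mean = -15.5.
Difference = -13.25 − (-15.5) = 2.25.

2.25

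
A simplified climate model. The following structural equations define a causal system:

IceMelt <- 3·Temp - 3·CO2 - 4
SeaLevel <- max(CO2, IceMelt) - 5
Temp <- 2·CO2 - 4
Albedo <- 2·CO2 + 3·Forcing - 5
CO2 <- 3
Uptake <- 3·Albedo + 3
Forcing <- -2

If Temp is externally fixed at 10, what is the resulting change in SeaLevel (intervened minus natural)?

14

The intervention breaks the incoming arrows to Temp: Temp <- 2·CO2 - 4 no longer applies, and Temp = 10.
IceMelt = 3·Temp - 3·CO2 - 4  [with Temp=10, CO2=3]  = 17
SeaLevel = max(CO2, IceMelt) - 5  [with CO2=3, IceMelt=17]  = 12
Without intervention: Temp = 2·CO2 - 4  [with CO2=3]  = 2; IceMelt = 3·Temp - 3·CO2 - 4  [with Temp=2, CO2=3]  = -7; SeaLevel = max(CO2, IceMelt) - 5  [with CO2=3, IceMelt=-7]  = -2.
Change = 12 − (-2) = 14.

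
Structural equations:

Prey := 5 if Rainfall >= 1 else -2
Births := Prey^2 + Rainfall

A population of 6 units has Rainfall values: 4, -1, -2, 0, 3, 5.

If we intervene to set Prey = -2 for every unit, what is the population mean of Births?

5.5

do(Prey=-2) breaks Prey's dependence on Rainfall. With Prey=-2 fixed, Births across the units is 8, 3, 2, 4, 7, 9, mean 5.5.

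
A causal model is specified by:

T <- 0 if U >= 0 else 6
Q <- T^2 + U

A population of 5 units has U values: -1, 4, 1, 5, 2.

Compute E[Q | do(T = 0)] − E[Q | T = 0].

-0.8

do(T=0) breaks T's dependence on U. With T=0 fixed, Q across the units is -1, 4, 1, 5, 2, mean 2.2.
E[Q|T=0] averages over only the 4 units with T=0 (U = 4, 1, 5, 2): Q = 4, 1, 5, 2, mean 3.
Difference = 2.2 − 3 = -0.8.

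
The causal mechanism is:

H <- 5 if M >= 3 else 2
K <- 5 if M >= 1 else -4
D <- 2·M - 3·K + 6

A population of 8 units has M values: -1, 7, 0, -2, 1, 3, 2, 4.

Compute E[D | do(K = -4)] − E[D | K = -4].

The intervention sets K=-4 in all 8 units regardless of M. Recomputing D per unit gives 16, 32, 18, 14, 20, 24, 22, 26; average 21.5.
Observing K=-4 restricts to units where K's equation naturally yields -4: M ∈ {-1, 0, -2}. In that subpopulation D = 16, 18, 14, mean 16.
Difference = 21.5 − 16 = 5.5.

5.5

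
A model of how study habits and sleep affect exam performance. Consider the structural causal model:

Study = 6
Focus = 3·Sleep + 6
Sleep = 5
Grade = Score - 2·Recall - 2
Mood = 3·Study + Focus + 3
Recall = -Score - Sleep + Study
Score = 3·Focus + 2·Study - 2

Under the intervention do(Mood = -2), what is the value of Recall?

-72

The intervention breaks the incoming arrows to Mood: Mood = 3·Study + Focus + 3 no longer applies, and Mood = -2.
Since Recall is not a descendant of the intervened variable, it is unaffected.
Focus = 3·Sleep + 6  [with Sleep=5]  = 21
Score = 3·Focus + 2·Study - 2  [with Focus=21, Study=6]  = 73
Recall = -Score - Sleep + Study  [with Score=73, Sleep=5, Study=6]  = -72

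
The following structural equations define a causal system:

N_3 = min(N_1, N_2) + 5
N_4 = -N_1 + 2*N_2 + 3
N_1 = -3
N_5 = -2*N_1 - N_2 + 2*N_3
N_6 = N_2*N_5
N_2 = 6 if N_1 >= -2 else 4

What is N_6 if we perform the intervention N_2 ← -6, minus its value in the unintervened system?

-84

Under do(N_2=-6), the mechanism N_2 = 6 if N_1 >= -2 else 4 is discarded; N_2 is fixed at -6.
N_3 = min(N_1, N_2) + 5  [with N_1=-3, N_2=-6]  = -1
N_5 = -2*N_1 - N_2 + 2*N_3  [with N_1=-3, N_2=-6, N_3=-1]  = 10
N_6 = N_2*N_5  [with N_2=-6, N_5=10]  = -60
Without intervention: N_2 = 6 if N_1 >= -2 else 4  [with N_1=-3]  = 4; N_3 = min(N_1, N_2) + 5  [with N_1=-3, N_2=4]  = 2; N_5 = -2*N_1 - N_2 + 2*N_3  [with N_1=-3, N_2=4, N_3=2]  = 6; N_6 = N_2*N_5  [with N_2=4, N_5=6]  = 24.
Change = -60 − 24 = -84.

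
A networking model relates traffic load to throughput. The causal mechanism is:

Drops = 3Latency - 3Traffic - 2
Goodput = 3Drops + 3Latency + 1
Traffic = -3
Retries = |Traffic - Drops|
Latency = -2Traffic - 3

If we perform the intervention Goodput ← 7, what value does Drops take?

do(Goodput=7) replaces the equation Goodput = 3Drops + 3Latency + 1 with the constant Goodput = 7.
Drops is not downstream of the intervention, so its value is determined by the original equations.
Latency = -2Traffic - 3  [with Traffic=-3]  = 3
Drops = 3Latency - 3Traffic - 2  [with Latency=3, Traffic=-3]  = 16

16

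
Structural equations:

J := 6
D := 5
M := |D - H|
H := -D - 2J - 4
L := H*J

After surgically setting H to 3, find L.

18

do(H=3) replaces the equation H := -D - 2J - 4 with the constant H = 3.
L = H*J  [with H=3, J=6]  = 18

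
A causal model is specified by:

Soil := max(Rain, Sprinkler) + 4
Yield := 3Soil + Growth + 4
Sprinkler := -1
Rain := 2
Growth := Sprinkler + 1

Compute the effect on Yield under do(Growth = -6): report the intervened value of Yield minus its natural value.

Intervening sets Growth = -6 and removes its equation (Growth := Sprinkler + 1).
Soil = max(Rain, Sprinkler) + 4  [with Rain=2, Sprinkler=-1]  = 6
Yield = 3Soil + Growth + 4  [with Soil=6, Growth=-6]  = 16
Without intervention: Soil = max(Rain, Sprinkler) + 4  [with Rain=2, Sprinkler=-1]  = 6; Growth = Sprinkler + 1  [with Sprinkler=-1]  = 0; Yield = 3Soil + Growth + 4  [with Soil=6, Growth=0]  = 22.
Change = 16 − 22 = -6.

-6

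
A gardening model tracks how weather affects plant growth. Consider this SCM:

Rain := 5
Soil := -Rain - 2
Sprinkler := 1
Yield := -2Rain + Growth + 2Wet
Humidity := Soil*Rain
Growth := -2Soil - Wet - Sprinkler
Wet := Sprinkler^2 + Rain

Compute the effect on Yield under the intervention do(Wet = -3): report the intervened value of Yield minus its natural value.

-9

The intervention breaks the incoming arrows to Wet: Wet := Sprinkler^2 + Rain no longer applies, and Wet = -3.
Soil = -Rain - 2  [with Rain=5]  = -7
Growth = -2Soil - Wet - Sprinkler  [with Soil=-7, Wet=-3, Sprinkler=1]  = 16
Yield = -2Rain + Growth + 2Wet  [with Rain=5, Growth=16, Wet=-3]  = 0
Without intervention: Soil = -Rain - 2  [with Rain=5]  = -7; Wet = Sprinkler^2 + Rain  [with Sprinkler=1, Rain=5]  = 6; Growth = -2Soil - Wet - Sprinkler  [with Soil=-7, Wet=6, Sprinkler=1]  = 7; Yield = -2Rain + Growth + 2Wet  [with Rain=5, Growth=7, Wet=6]  = 9.
Change = 0 − 9 = -9.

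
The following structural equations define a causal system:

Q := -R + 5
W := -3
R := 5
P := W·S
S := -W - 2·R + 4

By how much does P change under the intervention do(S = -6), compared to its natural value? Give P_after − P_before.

9

The intervention breaks the incoming arrows to S: S := -W - 2·R + 4 no longer applies, and S = -6.
P = W·S  [with W=-3, S=-6]  = 18
Without intervention: S = -W - 2·R + 4  [with W=-3, R=5]  = -3; P = W·S  [with W=-3, S=-3]  = 9.
Change = 18 − 9 = 9.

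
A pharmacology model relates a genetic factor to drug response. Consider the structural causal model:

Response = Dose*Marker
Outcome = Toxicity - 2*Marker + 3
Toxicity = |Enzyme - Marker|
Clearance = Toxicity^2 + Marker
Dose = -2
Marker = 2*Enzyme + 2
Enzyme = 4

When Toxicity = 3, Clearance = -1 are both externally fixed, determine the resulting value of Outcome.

Under do(Toxicity = 3, Clearance = -1), each intervened variable's structural equation is replaced by its fixed value.
Marker = 2*Enzyme + 2  [with Enzyme=4]  = 10
Outcome = Toxicity - 2*Marker + 3  [with Toxicity=3, Marker=10]  = -14

-14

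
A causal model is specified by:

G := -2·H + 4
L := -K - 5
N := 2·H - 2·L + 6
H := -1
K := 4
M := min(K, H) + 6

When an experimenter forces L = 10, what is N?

The intervention breaks the incoming arrows to L: L := -K - 5 no longer applies, and L = 10.
N = 2·H - 2·L + 6  [with H=-1, L=10]  = -16

-16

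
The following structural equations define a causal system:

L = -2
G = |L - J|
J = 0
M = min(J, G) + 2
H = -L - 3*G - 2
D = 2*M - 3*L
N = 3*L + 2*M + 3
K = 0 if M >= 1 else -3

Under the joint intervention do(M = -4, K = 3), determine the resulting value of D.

Under do(M = -4, K = 3), each intervened variable's structural equation is replaced by its fixed value.
D = 2*M - 3*L  [with M=-4, L=-2]  = -2

-2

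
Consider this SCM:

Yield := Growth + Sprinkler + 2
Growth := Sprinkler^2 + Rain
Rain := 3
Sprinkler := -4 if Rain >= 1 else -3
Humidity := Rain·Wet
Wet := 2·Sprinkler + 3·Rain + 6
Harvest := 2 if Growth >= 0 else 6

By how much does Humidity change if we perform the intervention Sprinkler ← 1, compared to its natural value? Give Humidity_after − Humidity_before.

do(Sprinkler=1) replaces the equation Sprinkler := -4 if Rain >= 1 else -3 with the constant Sprinkler = 1.
Wet = 2·Sprinkler + 3·Rain + 6  [with Sprinkler=1, Rain=3]  = 17
Humidity = Rain·Wet  [with Rain=3, Wet=17]  = 51
Without intervention: Sprinkler = -4 if Rain >= 1 else -3  [with Rain=3]  = -4; Wet = 2·Sprinkler + 3·Rain + 6  [with Sprinkler=-4, Rain=3]  = 7; Humidity = Rain·Wet  [with Rain=3, Wet=7]  = 21.
Change = 51 − 21 = 30.

30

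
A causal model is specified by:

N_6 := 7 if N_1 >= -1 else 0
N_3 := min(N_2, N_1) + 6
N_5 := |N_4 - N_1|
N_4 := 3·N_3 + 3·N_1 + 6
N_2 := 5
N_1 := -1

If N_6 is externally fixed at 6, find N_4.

do(N_6=6) replaces the equation N_6 := 7 if N_1 >= -1 else 0 with the constant N_6 = 6.
No directed path runs from N_6 to N_4, so N_4 keeps its natural value.
N_3 = min(N_2, N_1) + 6  [with N_2=5, N_1=-1]  = 5
N_4 = 3·N_3 + 3·N_1 + 6  [with N_3=5, N_1=-1]  = 18

18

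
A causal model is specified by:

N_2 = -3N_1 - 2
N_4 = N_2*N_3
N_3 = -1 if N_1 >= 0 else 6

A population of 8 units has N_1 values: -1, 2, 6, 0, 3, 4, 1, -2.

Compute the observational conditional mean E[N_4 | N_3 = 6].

Observing N_3=6 restricts to units where N_3's equation naturally yields 6: N_1 ∈ {-1, -2}. In that subpopulation N_4 = 6, 24, mean 15.

15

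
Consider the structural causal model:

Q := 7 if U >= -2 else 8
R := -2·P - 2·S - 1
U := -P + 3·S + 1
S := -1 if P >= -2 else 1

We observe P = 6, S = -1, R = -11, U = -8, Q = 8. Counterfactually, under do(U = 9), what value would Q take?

Intervening sets U = 9 and removes its equation (U := -P + 3·S + 1).
Q = 7 if U >= -2 else 8  [with U=9]  = 7

7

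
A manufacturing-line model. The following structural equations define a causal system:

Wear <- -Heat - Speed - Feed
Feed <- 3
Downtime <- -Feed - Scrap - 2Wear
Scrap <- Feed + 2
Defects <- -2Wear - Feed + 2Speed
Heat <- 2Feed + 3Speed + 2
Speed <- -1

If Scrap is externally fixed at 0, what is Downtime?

11

Intervening sets Scrap = 0 and removes its equation (Scrap <- Feed + 2).
Heat = 2Feed + 3Speed + 2  [with Feed=3, Speed=-1]  = 5
Wear = -Heat - Speed - Feed  [with Heat=5, Speed=-1, Feed=3]  = -7
Downtime = -Feed - Scrap - 2Wear  [with Feed=3, Scrap=0, Wear=-7]  = 11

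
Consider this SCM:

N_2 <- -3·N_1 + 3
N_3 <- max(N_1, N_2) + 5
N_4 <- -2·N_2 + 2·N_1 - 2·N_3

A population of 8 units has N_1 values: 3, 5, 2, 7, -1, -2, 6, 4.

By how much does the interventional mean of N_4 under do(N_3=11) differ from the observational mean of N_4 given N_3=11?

do(N_3=11) breaks N_3's dependence on N_1. With N_3=11 fixed, N_4 across the units is -4, 12, -12, 28, -36, -44, 20, 4, mean -4.
E[N_4|N_3=11] averages over only the 2 units with N_3=11 (N_1 = -1, 6): N_4 = -36, 20, mean -8.
Difference = -4 − (-8) = 4.

4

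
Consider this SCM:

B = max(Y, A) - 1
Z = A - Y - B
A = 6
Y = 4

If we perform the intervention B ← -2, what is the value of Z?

4

The intervention breaks the incoming arrows to B: B = max(Y, A) - 1 no longer applies, and B = -2.
Z = A - Y - B  [with A=6, Y=4, B=-2]  = 4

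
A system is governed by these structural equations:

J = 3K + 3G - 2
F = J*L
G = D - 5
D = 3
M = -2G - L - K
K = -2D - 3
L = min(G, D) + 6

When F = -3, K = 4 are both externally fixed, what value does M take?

Under do(F = -3, K = 4), each intervened variable's structural equation is replaced by its fixed value.
G = D - 5  [with D=3]  = -2
L = min(G, D) + 6  [with G=-2, D=3]  = 4
M = -2G - L - K  [with G=-2, L=4, K=4]  = -4

-4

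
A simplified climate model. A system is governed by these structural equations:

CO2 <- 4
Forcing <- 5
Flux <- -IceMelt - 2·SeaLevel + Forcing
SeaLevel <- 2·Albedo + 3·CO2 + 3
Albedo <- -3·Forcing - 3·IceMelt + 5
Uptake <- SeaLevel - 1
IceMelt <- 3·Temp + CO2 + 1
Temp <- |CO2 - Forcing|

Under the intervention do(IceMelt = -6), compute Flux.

The intervention breaks the incoming arrows to IceMelt: IceMelt <- 3·Temp + CO2 + 1 no longer applies, and IceMelt = -6.
Albedo = -3·Forcing - 3·IceMelt + 5  [with Forcing=5, IceMelt=-6]  = 8
SeaLevel = 2·Albedo + 3·CO2 + 3  [with Albedo=8, CO2=4]  = 31
Flux = -IceMelt - 2·SeaLevel + Forcing  [with IceMelt=-6, SeaLevel=31, Forcing=5]  = -51

-51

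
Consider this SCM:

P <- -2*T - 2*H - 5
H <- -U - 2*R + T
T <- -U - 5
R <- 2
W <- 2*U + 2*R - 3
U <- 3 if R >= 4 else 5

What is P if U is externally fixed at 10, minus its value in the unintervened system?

Under do(U=10), the mechanism U <- 3 if R >= 4 else 5 is discarded; U is fixed at 10.
T = -U - 5  [with U=10]  = -15
H = -U - 2*R + T  [with U=10, R=2, T=-15]  = -29
P = -2*T - 2*H - 5  [with T=-15, H=-29]  = 83
Without intervention: U = 3 if R >= 4 else 5  [with R=2]  = 5; T = -U - 5  [with U=5]  = -10; H = -U - 2*R + T  [with U=5, R=2, T=-10]  = -19; P = -2*T - 2*H - 5  [with T=-10, H=-19]  = 53.
Change = 83 − 53 = 30.

30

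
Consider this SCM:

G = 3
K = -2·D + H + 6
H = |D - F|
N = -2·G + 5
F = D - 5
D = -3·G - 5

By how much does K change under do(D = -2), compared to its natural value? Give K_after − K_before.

do(D=-2) replaces the equation D = -3·G - 5 with the constant D = -2.
F = D - 5  [with D=-2]  = -7
H = |D - F|  [with D=-2, F=-7]  = 5
K = -2·D + H + 6  [with D=-2, H=5]  = 15
Without intervention: D = -3·G - 5  [with G=3]  = -14; F = D - 5  [with D=-14]  = -19; H = |D - F|  [with D=-14, F=-19]  = 5; K = -2·D + H + 6  [with D=-14, H=5]  = 39.
Change = 15 − 39 = -24.

-24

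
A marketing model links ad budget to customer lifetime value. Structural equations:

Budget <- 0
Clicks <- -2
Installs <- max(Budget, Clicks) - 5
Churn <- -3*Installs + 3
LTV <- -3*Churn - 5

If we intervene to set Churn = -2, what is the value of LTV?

1

Intervening sets Churn = -2 and removes its equation (Churn <- -3*Installs + 3).
LTV = -3*Churn - 5  [with Churn=-2]  = 1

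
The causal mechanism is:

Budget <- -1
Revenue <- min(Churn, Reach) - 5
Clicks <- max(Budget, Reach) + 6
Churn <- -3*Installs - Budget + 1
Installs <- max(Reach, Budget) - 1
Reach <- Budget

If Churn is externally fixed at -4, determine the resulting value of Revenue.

The intervention breaks the incoming arrows to Churn: Churn <- -3*Installs - Budget + 1 no longer applies, and Churn = -4.
Reach = Budget  [with Budget=-1]  = -1
Revenue = min(Churn, Reach) - 5  [with Churn=-4, Reach=-1]  = -9

-9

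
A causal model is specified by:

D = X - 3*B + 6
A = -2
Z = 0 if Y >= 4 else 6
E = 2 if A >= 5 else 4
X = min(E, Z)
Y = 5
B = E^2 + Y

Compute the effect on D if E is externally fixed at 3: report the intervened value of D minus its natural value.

The intervention breaks the incoming arrows to E: E = 2 if A >= 5 else 4 no longer applies, and E = 3.
Z = 0 if Y >= 4 else 6  [with Y=5]  = 0
X = min(E, Z)  [with E=3, Z=0]  = 0
B = E^2 + Y  [with E=3, Y=5]  = 14
D = X - 3*B + 6  [with X=0, B=14]  = -36
Without intervention: Z = 0 if Y >= 4 else 6  [with Y=5]  = 0; E = 2 if A >= 5 else 4  [with A=-2]  = 4; X = min(E, Z)  [with E=4, Z=0]  = 0; B = E^2 + Y  [with E=4, Y=5]  = 21; D = X - 3*B + 6  [with X=0, B=21]  = -57.
Change = -36 − (-57) = 21.

21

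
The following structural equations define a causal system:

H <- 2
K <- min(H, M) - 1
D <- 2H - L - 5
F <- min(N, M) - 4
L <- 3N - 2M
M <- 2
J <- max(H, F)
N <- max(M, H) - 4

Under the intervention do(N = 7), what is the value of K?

The intervention breaks the incoming arrows to N: N <- max(M, H) - 4 no longer applies, and N = 7.
K is not downstream of the intervention, so its value is determined by the original equations.
K = min(H, M) - 1  [with H=2, M=2]  = 1

1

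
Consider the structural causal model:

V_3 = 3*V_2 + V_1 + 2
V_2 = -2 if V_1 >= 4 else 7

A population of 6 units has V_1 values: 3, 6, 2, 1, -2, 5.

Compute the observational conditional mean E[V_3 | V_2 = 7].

Observing V_2=7 restricts to units where V_2's equation naturally yields 7: V_1 ∈ {3, 2, 1, -2}. In that subpopulation V_3 = 26, 25, 24, 21, mean 24.

24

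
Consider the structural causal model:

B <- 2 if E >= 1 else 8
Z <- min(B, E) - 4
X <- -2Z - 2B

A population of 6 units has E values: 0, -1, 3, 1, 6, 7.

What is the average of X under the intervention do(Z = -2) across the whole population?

-4

Every unit gets Z=-2 under the intervention. X values become -12, -12, 0, 0, 0, 0; E[X|do(Z=-2)] = -4.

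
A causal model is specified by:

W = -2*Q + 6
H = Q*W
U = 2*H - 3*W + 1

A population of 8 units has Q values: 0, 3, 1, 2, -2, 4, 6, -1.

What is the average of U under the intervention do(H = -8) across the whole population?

Every unit gets H=-8 under the intervention. U values become -33, -15, -27, -21, -45, -9, 3, -39; E[U|do(H=-8)] = -23.25.

-23.25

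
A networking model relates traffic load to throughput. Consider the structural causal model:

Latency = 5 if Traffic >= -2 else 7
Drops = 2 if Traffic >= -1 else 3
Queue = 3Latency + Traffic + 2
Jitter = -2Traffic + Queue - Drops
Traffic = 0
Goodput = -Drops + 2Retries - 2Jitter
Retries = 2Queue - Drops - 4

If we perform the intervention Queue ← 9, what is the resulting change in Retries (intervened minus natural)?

-16

do(Queue=9) replaces the equation Queue = 3Latency + Traffic + 2 with the constant Queue = 9.
Drops = 2 if Traffic >= -1 else 3  [with Traffic=0]  = 2
Retries = 2Queue - Drops - 4  [with Queue=9, Drops=2]  = 12
Without intervention: Latency = 5 if Traffic >= -2 else 7  [with Traffic=0]  = 5; Queue = 3Latency + Traffic + 2  [with Latency=5, Traffic=0]  = 17; Drops = 2 if Traffic >= -1 else 3  [with Traffic=0]  = 2; Retries = 2Queue - Drops - 4  [with Queue=17, Drops=2]  = 28.
Change = 12 − 28 = -16.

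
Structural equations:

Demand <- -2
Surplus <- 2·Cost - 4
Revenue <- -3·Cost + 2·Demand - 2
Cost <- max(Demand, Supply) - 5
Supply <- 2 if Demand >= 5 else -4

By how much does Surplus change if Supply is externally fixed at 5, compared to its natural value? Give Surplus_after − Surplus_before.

do(Supply=5) replaces the equation Supply <- 2 if Demand >= 5 else -4 with the constant Supply = 5.
Cost = max(Demand, Supply) - 5  [with Demand=-2, Supply=5]  = 0
Surplus = 2·Cost - 4  [with Cost=0]  = -4
Without intervention: Supply = 2 if Demand >= 5 else -4  [with Demand=-2]  = -4; Cost = max(Demand, Supply) - 5  [with Demand=-2, Supply=-4]  = -7; Surplus = 2·Cost - 4  [with Cost=-7]  = -18.
Change = -4 − (-18) = 14.

14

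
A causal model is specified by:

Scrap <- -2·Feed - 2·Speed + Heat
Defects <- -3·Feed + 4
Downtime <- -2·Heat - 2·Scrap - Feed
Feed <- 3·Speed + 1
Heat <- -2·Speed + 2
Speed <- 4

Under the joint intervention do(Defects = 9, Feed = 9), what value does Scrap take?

-32

The joint intervention fixes Defects = 9, Feed = 9, removing each variable's own equation.
Heat = -2·Speed + 2  [with Speed=4]  = -6
Scrap = -2·Feed - 2·Speed + Heat  [with Feed=9, Speed=4, Heat=-6]  = -32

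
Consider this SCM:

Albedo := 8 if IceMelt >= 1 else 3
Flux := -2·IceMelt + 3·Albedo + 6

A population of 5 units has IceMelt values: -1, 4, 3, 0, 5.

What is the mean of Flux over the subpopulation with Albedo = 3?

16

Conditioning on Albedo=3 selects the 2 unit(s) with IceMelt ∈ {-1, 0}. Their Flux values: 17, 15. Mean = 16.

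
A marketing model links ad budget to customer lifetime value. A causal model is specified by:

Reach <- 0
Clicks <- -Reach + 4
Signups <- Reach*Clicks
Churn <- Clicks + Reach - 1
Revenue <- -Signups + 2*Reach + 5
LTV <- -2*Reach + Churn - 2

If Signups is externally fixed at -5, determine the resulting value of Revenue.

10

do(Signups=-5) replaces the equation Signups <- Reach*Clicks with the constant Signups = -5.
Revenue = -Signups + 2*Reach + 5  [with Signups=-5, Reach=0]  = 10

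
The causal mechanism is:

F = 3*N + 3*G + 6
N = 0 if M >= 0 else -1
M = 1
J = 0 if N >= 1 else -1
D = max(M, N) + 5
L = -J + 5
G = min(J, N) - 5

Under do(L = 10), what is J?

Under do(L=10), the mechanism L = -J + 5 is discarded; L is fixed at 10.
Since J is not a descendant of the intervened variable, it is unaffected.
N = 0 if M >= 0 else -1  [with M=1]  = 0
J = 0 if N >= 1 else -1  [with N=0]  = -1

-1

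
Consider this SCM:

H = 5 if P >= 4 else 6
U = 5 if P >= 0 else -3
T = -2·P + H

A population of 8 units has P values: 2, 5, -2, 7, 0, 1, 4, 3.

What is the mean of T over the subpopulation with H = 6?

Observing H=6 restricts to units where H's equation naturally yields 6: P ∈ {2, -2, 0, 1, 3}. In that subpopulation T = 2, 10, 6, 4, 0, mean 4.4.

4.4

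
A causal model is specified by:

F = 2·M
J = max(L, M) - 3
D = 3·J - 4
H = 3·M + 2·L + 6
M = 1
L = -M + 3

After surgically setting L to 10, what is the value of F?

2

Under do(L=10), the mechanism L = -M + 3 is discarded; L is fixed at 10.
No directed path runs from L to F, so F keeps its natural value.
F = 2·M  [with M=1]  = 2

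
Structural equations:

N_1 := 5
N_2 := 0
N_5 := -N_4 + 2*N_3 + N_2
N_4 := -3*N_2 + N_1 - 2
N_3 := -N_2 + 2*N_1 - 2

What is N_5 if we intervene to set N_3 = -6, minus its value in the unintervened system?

-28

do(N_3=-6) replaces the equation N_3 := -N_2 + 2*N_1 - 2 with the constant N_3 = -6.
N_4 = -3*N_2 + N_1 - 2  [with N_2=0, N_1=5]  = 3
N_5 = -N_4 + 2*N_3 + N_2  [with N_4=3, N_3=-6, N_2=0]  = -15
Without intervention: N_3 = -N_2 + 2*N_1 - 2  [with N_2=0, N_1=5]  = 8; N_4 = -3*N_2 + N_1 - 2  [with N_2=0, N_1=5]  = 3; N_5 = -N_4 + 2*N_3 + N_2  [with N_4=3, N_3=8, N_2=0]  = 13.
Change = -15 − 13 = -28.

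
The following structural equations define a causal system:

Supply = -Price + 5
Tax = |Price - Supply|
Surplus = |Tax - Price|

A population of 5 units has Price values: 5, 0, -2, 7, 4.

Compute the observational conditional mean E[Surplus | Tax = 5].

Observing Tax=5 restricts to units where Tax's equation naturally yields 5: Price ∈ {5, 0}. In that subpopulation Surplus = 0, 5, mean 2.5.

2.5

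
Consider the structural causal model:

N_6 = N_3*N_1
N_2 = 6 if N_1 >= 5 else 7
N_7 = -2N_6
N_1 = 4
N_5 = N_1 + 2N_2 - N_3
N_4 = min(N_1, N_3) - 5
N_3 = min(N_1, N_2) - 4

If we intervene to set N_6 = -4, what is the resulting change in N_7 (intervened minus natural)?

8

Intervening sets N_6 = -4 and removes its equation (N_6 = N_3*N_1).
N_7 = -2N_6  [with N_6=-4]  = 8
Without intervention: N_2 = 6 if N_1 >= 5 else 7  [with N_1=4]  = 7; N_3 = min(N_1, N_2) - 4  [with N_1=4, N_2=7]  = 0; N_6 = N_3*N_1  [with N_3=0, N_1=4]  = 0; N_7 = -2N_6  [with N_6=0]  = 0.
Change = 8 − 0 = 8.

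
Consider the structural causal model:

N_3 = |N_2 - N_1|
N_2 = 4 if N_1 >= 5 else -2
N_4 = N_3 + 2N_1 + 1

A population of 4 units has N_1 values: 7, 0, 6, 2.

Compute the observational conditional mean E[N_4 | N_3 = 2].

9

Observing N_3=2 restricts to units where N_3's equation naturally yields 2: N_1 ∈ {0, 6}. In that subpopulation N_4 = 3, 15, mean 9.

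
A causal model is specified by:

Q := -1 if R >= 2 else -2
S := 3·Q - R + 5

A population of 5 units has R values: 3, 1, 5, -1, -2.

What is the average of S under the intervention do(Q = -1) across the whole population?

0.8

The intervention sets Q=-1 in all 5 units regardless of R. Recomputing S per unit gives -1, 1, -3, 3, 4; average 0.8.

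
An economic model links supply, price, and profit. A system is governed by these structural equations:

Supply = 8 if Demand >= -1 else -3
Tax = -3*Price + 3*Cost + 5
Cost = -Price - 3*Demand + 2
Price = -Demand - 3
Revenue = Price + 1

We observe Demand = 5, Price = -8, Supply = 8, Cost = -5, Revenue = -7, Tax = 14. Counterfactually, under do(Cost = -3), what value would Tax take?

20

Under do(Cost=-3), the mechanism Cost = -Price - 3*Demand + 2 is discarded; Cost is fixed at -3.
Price = -Demand - 3  [with Demand=5]  = -8
Tax = -3*Price + 3*Cost + 5  [with Price=-8, Cost=-3]  = 20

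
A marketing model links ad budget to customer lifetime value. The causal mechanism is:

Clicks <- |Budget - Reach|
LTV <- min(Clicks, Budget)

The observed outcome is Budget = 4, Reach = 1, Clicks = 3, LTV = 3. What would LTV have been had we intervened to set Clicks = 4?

4

The intervention breaks the incoming arrows to Clicks: Clicks <- |Budget - Reach| no longer applies, and Clicks = 4.
LTV = min(Clicks, Budget)  [with Clicks=4, Budget=4]  = 4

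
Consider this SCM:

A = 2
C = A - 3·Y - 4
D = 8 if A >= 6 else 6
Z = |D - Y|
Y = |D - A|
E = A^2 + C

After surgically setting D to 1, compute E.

Under do(D=1), the mechanism D = 8 if A >= 6 else 6 is discarded; D is fixed at 1.
Y = |D - A|  [with D=1, A=2]  = 1
C = A - 3·Y - 4  [with A=2, Y=1]  = -5
E = A^2 + C  [with A=2, C=-5]  = -1

-1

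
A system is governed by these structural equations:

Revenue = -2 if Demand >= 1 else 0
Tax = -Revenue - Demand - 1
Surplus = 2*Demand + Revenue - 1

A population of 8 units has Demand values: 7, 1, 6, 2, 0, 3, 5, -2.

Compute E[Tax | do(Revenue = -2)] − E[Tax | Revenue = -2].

1.25

Under do(Revenue=-2), Revenue's equation is replaced by Revenue=-2 for every unit. Per-unit Tax: -6, 0, -5, -1, 1, -2, -4, 3. Mean = -1.75.
Conditioning on Revenue=-2 selects the 6 unit(s) with Demand ∈ {7, 1, 6, 2, 3, 5}. Their Tax values: -6, 0, -5, -1, -2, -4. Mean = -3.
Difference = -1.75 − (-3) = 1.25.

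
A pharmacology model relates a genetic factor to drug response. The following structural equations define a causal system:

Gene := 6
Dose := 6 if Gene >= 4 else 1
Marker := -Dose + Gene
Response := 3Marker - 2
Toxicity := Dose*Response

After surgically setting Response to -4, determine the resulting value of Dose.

6

The intervention breaks the incoming arrows to Response: Response := 3Marker - 2 no longer applies, and Response = -4.
Since Dose is not a descendant of the intervened variable, it is unaffected.
Dose = 6 if Gene >= 4 else 1  [with Gene=6]  = 6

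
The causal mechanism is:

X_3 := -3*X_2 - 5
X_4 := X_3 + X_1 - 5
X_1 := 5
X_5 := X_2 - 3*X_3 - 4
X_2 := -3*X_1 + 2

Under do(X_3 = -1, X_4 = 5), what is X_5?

Setting X_3 = -1, X_4 = 5 by intervention discards those variables' equations.
X_2 = -3*X_1 + 2  [with X_1=5]  = -13
X_5 = X_2 - 3*X_3 - 4  [with X_2=-13, X_3=-1]  = -14

-14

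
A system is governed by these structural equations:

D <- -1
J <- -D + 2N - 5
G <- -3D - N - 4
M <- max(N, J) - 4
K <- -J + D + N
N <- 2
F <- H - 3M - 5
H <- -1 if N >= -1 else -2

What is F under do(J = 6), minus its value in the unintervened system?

The intervention breaks the incoming arrows to J: J <- -D + 2N - 5 no longer applies, and J = 6.
M = max(N, J) - 4  [with N=2, J=6]  = 2
H = -1 if N >= -1 else -2  [with N=2]  = -1
F = H - 3M - 5  [with H=-1, M=2]  = -12
Without intervention: J = -D + 2N - 5  [with D=-1, N=2]  = 0; M = max(N, J) - 4  [with N=2, J=0]  = -2; H = -1 if N >= -1 else -2  [with N=2]  = -1; F = H - 3M - 5  [with H=-1, M=-2]  = 0.
Change = -12 − 0 = -12.

-12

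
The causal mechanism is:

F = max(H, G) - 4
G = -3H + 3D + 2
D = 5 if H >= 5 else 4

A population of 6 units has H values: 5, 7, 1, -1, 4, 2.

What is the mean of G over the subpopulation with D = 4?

Conditioning on D=4 selects the 4 unit(s) with H ∈ {1, -1, 4, 2}. Their G values: 11, 17, 2, 8. Mean = 9.5.

9.5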